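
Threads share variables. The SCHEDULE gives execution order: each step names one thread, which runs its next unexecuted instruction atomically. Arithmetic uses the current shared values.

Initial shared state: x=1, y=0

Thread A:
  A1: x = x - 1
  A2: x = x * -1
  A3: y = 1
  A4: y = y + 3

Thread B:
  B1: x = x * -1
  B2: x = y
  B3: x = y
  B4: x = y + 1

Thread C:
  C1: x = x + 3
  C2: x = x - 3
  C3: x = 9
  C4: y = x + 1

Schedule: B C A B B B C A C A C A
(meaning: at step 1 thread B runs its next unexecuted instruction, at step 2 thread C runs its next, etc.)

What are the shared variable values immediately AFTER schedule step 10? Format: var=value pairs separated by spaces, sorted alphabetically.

Step 1: thread B executes B1 (x = x * -1). Shared: x=-1 y=0. PCs: A@0 B@1 C@0
Step 2: thread C executes C1 (x = x + 3). Shared: x=2 y=0. PCs: A@0 B@1 C@1
Step 3: thread A executes A1 (x = x - 1). Shared: x=1 y=0. PCs: A@1 B@1 C@1
Step 4: thread B executes B2 (x = y). Shared: x=0 y=0. PCs: A@1 B@2 C@1
Step 5: thread B executes B3 (x = y). Shared: x=0 y=0. PCs: A@1 B@3 C@1
Step 6: thread B executes B4 (x = y + 1). Shared: x=1 y=0. PCs: A@1 B@4 C@1
Step 7: thread C executes C2 (x = x - 3). Shared: x=-2 y=0. PCs: A@1 B@4 C@2
Step 8: thread A executes A2 (x = x * -1). Shared: x=2 y=0. PCs: A@2 B@4 C@2
Step 9: thread C executes C3 (x = 9). Shared: x=9 y=0. PCs: A@2 B@4 C@3
Step 10: thread A executes A3 (y = 1). Shared: x=9 y=1. PCs: A@3 B@4 C@3

Answer: x=9 y=1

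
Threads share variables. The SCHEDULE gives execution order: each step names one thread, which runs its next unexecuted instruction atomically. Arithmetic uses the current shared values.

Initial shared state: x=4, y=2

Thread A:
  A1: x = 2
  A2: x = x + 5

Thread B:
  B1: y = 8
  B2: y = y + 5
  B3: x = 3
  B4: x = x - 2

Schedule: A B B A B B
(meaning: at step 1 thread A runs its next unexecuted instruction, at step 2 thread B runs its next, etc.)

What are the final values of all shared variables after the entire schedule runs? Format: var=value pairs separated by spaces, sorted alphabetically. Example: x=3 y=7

Step 1: thread A executes A1 (x = 2). Shared: x=2 y=2. PCs: A@1 B@0
Step 2: thread B executes B1 (y = 8). Shared: x=2 y=8. PCs: A@1 B@1
Step 3: thread B executes B2 (y = y + 5). Shared: x=2 y=13. PCs: A@1 B@2
Step 4: thread A executes A2 (x = x + 5). Shared: x=7 y=13. PCs: A@2 B@2
Step 5: thread B executes B3 (x = 3). Shared: x=3 y=13. PCs: A@2 B@3
Step 6: thread B executes B4 (x = x - 2). Shared: x=1 y=13. PCs: A@2 B@4

Answer: x=1 y=13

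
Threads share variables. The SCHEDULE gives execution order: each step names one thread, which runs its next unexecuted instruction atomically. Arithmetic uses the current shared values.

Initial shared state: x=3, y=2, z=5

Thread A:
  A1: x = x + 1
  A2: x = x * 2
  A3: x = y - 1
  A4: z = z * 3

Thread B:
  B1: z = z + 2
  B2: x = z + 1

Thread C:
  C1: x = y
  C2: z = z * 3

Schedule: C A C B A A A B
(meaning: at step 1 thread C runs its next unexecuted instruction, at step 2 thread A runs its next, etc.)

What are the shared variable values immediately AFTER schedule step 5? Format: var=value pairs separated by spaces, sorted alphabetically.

Step 1: thread C executes C1 (x = y). Shared: x=2 y=2 z=5. PCs: A@0 B@0 C@1
Step 2: thread A executes A1 (x = x + 1). Shared: x=3 y=2 z=5. PCs: A@1 B@0 C@1
Step 3: thread C executes C2 (z = z * 3). Shared: x=3 y=2 z=15. PCs: A@1 B@0 C@2
Step 4: thread B executes B1 (z = z + 2). Shared: x=3 y=2 z=17. PCs: A@1 B@1 C@2
Step 5: thread A executes A2 (x = x * 2). Shared: x=6 y=2 z=17. PCs: A@2 B@1 C@2

Answer: x=6 y=2 z=17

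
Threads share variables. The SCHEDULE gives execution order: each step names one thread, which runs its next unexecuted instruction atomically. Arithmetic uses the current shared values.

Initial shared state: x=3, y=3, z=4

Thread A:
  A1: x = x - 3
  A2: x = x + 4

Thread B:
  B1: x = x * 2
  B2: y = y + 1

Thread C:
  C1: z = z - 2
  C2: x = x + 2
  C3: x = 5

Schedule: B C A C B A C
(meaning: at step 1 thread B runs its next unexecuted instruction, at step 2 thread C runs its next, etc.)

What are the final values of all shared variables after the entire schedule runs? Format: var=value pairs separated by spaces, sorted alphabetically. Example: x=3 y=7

Step 1: thread B executes B1 (x = x * 2). Shared: x=6 y=3 z=4. PCs: A@0 B@1 C@0
Step 2: thread C executes C1 (z = z - 2). Shared: x=6 y=3 z=2. PCs: A@0 B@1 C@1
Step 3: thread A executes A1 (x = x - 3). Shared: x=3 y=3 z=2. PCs: A@1 B@1 C@1
Step 4: thread C executes C2 (x = x + 2). Shared: x=5 y=3 z=2. PCs: A@1 B@1 C@2
Step 5: thread B executes B2 (y = y + 1). Shared: x=5 y=4 z=2. PCs: A@1 B@2 C@2
Step 6: thread A executes A2 (x = x + 4). Shared: x=9 y=4 z=2. PCs: A@2 B@2 C@2
Step 7: thread C executes C3 (x = 5). Shared: x=5 y=4 z=2. PCs: A@2 B@2 C@3

Answer: x=5 y=4 z=2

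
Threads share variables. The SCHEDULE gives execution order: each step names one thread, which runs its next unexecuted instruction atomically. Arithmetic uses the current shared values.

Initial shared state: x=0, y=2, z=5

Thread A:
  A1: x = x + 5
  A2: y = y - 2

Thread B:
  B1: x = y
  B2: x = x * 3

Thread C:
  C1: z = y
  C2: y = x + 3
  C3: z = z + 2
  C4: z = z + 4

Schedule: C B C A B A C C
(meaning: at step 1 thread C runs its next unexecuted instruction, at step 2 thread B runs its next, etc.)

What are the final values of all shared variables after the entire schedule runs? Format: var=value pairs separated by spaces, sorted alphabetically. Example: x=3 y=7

Step 1: thread C executes C1 (z = y). Shared: x=0 y=2 z=2. PCs: A@0 B@0 C@1
Step 2: thread B executes B1 (x = y). Shared: x=2 y=2 z=2. PCs: A@0 B@1 C@1
Step 3: thread C executes C2 (y = x + 3). Shared: x=2 y=5 z=2. PCs: A@0 B@1 C@2
Step 4: thread A executes A1 (x = x + 5). Shared: x=7 y=5 z=2. PCs: A@1 B@1 C@2
Step 5: thread B executes B2 (x = x * 3). Shared: x=21 y=5 z=2. PCs: A@1 B@2 C@2
Step 6: thread A executes A2 (y = y - 2). Shared: x=21 y=3 z=2. PCs: A@2 B@2 C@2
Step 7: thread C executes C3 (z = z + 2). Shared: x=21 y=3 z=4. PCs: A@2 B@2 C@3
Step 8: thread C executes C4 (z = z + 4). Shared: x=21 y=3 z=8. PCs: A@2 B@2 C@4

Answer: x=21 y=3 z=8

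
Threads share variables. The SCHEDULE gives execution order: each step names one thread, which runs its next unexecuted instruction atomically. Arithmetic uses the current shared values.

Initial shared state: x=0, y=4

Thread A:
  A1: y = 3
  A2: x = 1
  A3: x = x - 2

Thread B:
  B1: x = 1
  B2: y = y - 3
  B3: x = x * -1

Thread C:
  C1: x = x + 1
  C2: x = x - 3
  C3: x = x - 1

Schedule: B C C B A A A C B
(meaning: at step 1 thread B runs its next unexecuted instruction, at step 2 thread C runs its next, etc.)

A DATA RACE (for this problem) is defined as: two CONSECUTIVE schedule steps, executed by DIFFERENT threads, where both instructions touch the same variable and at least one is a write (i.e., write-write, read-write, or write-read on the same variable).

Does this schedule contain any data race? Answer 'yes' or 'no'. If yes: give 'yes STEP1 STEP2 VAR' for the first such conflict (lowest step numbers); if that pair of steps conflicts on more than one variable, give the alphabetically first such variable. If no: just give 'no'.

Answer: yes 1 2 x

Derivation:
Steps 1,2: B(x = 1) vs C(x = x + 1). RACE on x (W-W).
Steps 2,3: same thread (C). No race.
Steps 3,4: C(r=x,w=x) vs B(r=y,w=y). No conflict.
Steps 4,5: B(y = y - 3) vs A(y = 3). RACE on y (W-W).
Steps 5,6: same thread (A). No race.
Steps 6,7: same thread (A). No race.
Steps 7,8: A(x = x - 2) vs C(x = x - 1). RACE on x (W-W).
Steps 8,9: C(x = x - 1) vs B(x = x * -1). RACE on x (W-W).
First conflict at steps 1,2.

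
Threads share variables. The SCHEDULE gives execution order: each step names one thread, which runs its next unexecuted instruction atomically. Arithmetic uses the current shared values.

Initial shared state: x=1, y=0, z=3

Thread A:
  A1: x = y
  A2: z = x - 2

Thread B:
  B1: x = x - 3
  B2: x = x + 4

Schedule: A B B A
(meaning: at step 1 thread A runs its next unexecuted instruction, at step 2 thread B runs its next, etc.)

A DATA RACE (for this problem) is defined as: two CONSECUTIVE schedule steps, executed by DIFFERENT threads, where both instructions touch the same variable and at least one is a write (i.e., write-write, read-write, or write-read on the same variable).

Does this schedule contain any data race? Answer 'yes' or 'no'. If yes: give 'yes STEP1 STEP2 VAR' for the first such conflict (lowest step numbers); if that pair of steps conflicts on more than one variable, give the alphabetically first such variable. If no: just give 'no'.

Steps 1,2: A(x = y) vs B(x = x - 3). RACE on x (W-W).
Steps 2,3: same thread (B). No race.
Steps 3,4: B(x = x + 4) vs A(z = x - 2). RACE on x (W-R).
First conflict at steps 1,2.

Answer: yes 1 2 x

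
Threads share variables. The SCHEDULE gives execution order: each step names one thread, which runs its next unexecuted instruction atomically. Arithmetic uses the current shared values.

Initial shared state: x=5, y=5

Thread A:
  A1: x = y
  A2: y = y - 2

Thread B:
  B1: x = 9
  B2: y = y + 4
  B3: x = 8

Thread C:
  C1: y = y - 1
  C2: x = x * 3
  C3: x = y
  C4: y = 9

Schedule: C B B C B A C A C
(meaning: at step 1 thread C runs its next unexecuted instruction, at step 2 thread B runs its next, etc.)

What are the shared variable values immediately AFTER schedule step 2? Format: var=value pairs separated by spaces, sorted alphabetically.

Step 1: thread C executes C1 (y = y - 1). Shared: x=5 y=4. PCs: A@0 B@0 C@1
Step 2: thread B executes B1 (x = 9). Shared: x=9 y=4. PCs: A@0 B@1 C@1

Answer: x=9 y=4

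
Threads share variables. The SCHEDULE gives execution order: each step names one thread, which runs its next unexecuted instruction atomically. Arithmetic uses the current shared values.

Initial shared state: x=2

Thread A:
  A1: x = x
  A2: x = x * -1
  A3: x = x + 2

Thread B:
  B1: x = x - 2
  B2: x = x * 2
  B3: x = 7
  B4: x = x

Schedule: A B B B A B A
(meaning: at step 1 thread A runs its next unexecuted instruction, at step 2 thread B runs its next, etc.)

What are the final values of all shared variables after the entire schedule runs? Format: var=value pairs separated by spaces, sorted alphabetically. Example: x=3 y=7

Answer: x=-5

Derivation:
Step 1: thread A executes A1 (x = x). Shared: x=2. PCs: A@1 B@0
Step 2: thread B executes B1 (x = x - 2). Shared: x=0. PCs: A@1 B@1
Step 3: thread B executes B2 (x = x * 2). Shared: x=0. PCs: A@1 B@2
Step 4: thread B executes B3 (x = 7). Shared: x=7. PCs: A@1 B@3
Step 5: thread A executes A2 (x = x * -1). Shared: x=-7. PCs: A@2 B@3
Step 6: thread B executes B4 (x = x). Shared: x=-7. PCs: A@2 B@4
Step 7: thread A executes A3 (x = x + 2). Shared: x=-5. PCs: A@3 B@4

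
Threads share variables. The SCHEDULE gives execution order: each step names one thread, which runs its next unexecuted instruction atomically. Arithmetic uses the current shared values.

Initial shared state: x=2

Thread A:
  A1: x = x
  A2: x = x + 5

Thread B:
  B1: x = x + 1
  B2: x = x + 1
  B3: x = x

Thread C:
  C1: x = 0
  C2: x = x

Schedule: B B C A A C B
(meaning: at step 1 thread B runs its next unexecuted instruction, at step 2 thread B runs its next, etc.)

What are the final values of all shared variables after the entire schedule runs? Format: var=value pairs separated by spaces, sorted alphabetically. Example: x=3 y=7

Answer: x=5

Derivation:
Step 1: thread B executes B1 (x = x + 1). Shared: x=3. PCs: A@0 B@1 C@0
Step 2: thread B executes B2 (x = x + 1). Shared: x=4. PCs: A@0 B@2 C@0
Step 3: thread C executes C1 (x = 0). Shared: x=0. PCs: A@0 B@2 C@1
Step 4: thread A executes A1 (x = x). Shared: x=0. PCs: A@1 B@2 C@1
Step 5: thread A executes A2 (x = x + 5). Shared: x=5. PCs: A@2 B@2 C@1
Step 6: thread C executes C2 (x = x). Shared: x=5. PCs: A@2 B@2 C@2
Step 7: thread B executes B3 (x = x). Shared: x=5. PCs: A@2 B@3 C@2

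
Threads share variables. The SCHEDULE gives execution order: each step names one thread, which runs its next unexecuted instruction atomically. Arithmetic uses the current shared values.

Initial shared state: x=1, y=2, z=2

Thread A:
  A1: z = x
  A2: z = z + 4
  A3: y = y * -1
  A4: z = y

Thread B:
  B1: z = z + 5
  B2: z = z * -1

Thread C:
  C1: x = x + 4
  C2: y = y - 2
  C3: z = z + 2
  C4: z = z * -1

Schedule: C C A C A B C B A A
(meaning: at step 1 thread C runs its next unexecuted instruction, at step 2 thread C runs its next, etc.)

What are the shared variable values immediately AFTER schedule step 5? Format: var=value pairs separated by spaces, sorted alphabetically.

Step 1: thread C executes C1 (x = x + 4). Shared: x=5 y=2 z=2. PCs: A@0 B@0 C@1
Step 2: thread C executes C2 (y = y - 2). Shared: x=5 y=0 z=2. PCs: A@0 B@0 C@2
Step 3: thread A executes A1 (z = x). Shared: x=5 y=0 z=5. PCs: A@1 B@0 C@2
Step 4: thread C executes C3 (z = z + 2). Shared: x=5 y=0 z=7. PCs: A@1 B@0 C@3
Step 5: thread A executes A2 (z = z + 4). Shared: x=5 y=0 z=11. PCs: A@2 B@0 C@3

Answer: x=5 y=0 z=11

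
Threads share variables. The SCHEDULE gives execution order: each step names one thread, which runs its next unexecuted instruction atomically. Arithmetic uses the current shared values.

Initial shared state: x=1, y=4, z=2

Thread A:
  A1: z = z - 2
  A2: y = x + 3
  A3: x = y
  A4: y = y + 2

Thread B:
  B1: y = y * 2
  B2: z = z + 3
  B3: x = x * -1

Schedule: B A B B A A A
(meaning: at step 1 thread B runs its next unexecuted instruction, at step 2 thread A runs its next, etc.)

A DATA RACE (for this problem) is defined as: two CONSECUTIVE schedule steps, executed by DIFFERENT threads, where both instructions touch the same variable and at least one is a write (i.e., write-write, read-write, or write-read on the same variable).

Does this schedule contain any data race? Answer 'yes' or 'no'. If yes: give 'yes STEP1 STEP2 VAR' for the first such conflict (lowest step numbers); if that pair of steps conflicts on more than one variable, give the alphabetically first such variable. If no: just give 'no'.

Answer: yes 2 3 z

Derivation:
Steps 1,2: B(r=y,w=y) vs A(r=z,w=z). No conflict.
Steps 2,3: A(z = z - 2) vs B(z = z + 3). RACE on z (W-W).
Steps 3,4: same thread (B). No race.
Steps 4,5: B(x = x * -1) vs A(y = x + 3). RACE on x (W-R).
Steps 5,6: same thread (A). No race.
Steps 6,7: same thread (A). No race.
First conflict at steps 2,3.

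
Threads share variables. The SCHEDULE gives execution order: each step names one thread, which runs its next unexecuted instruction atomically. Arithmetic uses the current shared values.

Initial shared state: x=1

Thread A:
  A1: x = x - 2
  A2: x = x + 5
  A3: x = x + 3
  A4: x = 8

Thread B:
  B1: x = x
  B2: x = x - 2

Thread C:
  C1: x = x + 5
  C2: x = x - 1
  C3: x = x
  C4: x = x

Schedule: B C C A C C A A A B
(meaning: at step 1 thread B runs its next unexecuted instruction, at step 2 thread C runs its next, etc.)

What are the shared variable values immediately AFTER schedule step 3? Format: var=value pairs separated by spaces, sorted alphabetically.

Step 1: thread B executes B1 (x = x). Shared: x=1. PCs: A@0 B@1 C@0
Step 2: thread C executes C1 (x = x + 5). Shared: x=6. PCs: A@0 B@1 C@1
Step 3: thread C executes C2 (x = x - 1). Shared: x=5. PCs: A@0 B@1 C@2

Answer: x=5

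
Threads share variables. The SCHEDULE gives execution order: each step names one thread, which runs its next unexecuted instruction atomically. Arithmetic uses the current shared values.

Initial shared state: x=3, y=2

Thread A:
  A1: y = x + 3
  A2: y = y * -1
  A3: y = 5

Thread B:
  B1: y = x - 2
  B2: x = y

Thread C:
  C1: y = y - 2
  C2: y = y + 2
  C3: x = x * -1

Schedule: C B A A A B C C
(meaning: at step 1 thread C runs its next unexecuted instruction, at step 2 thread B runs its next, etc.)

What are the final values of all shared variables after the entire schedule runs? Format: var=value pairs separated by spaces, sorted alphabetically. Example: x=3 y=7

Answer: x=-5 y=7

Derivation:
Step 1: thread C executes C1 (y = y - 2). Shared: x=3 y=0. PCs: A@0 B@0 C@1
Step 2: thread B executes B1 (y = x - 2). Shared: x=3 y=1. PCs: A@0 B@1 C@1
Step 3: thread A executes A1 (y = x + 3). Shared: x=3 y=6. PCs: A@1 B@1 C@1
Step 4: thread A executes A2 (y = y * -1). Shared: x=3 y=-6. PCs: A@2 B@1 C@1
Step 5: thread A executes A3 (y = 5). Shared: x=3 y=5. PCs: A@3 B@1 C@1
Step 6: thread B executes B2 (x = y). Shared: x=5 y=5. PCs: A@3 B@2 C@1
Step 7: thread C executes C2 (y = y + 2). Shared: x=5 y=7. PCs: A@3 B@2 C@2
Step 8: thread C executes C3 (x = x * -1). Shared: x=-5 y=7. PCs: A@3 B@2 C@3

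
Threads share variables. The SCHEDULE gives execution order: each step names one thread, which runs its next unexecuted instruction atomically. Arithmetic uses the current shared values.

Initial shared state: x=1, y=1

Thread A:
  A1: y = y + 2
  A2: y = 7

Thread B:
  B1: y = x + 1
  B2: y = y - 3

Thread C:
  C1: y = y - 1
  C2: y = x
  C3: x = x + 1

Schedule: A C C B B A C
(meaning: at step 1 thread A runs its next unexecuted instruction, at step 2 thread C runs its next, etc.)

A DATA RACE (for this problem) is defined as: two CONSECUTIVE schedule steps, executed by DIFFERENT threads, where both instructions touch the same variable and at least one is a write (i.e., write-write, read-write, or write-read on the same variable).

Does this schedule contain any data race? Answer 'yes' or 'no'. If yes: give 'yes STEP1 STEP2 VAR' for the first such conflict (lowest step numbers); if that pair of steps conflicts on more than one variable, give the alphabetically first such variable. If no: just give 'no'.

Answer: yes 1 2 y

Derivation:
Steps 1,2: A(y = y + 2) vs C(y = y - 1). RACE on y (W-W).
Steps 2,3: same thread (C). No race.
Steps 3,4: C(y = x) vs B(y = x + 1). RACE on y (W-W).
Steps 4,5: same thread (B). No race.
Steps 5,6: B(y = y - 3) vs A(y = 7). RACE on y (W-W).
Steps 6,7: A(r=-,w=y) vs C(r=x,w=x). No conflict.
First conflict at steps 1,2.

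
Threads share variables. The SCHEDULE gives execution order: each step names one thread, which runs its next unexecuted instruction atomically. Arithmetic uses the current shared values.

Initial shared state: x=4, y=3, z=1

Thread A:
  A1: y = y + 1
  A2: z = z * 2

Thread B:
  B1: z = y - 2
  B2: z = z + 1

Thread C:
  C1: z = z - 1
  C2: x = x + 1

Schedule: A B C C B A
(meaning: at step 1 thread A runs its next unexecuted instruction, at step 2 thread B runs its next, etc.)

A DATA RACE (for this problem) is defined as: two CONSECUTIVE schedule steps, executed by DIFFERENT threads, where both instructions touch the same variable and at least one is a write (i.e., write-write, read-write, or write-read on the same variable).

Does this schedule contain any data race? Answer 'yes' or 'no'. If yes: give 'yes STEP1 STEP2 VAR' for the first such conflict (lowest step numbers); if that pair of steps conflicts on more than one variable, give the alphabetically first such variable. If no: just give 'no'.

Answer: yes 1 2 y

Derivation:
Steps 1,2: A(y = y + 1) vs B(z = y - 2). RACE on y (W-R).
Steps 2,3: B(z = y - 2) vs C(z = z - 1). RACE on z (W-W).
Steps 3,4: same thread (C). No race.
Steps 4,5: C(r=x,w=x) vs B(r=z,w=z). No conflict.
Steps 5,6: B(z = z + 1) vs A(z = z * 2). RACE on z (W-W).
First conflict at steps 1,2.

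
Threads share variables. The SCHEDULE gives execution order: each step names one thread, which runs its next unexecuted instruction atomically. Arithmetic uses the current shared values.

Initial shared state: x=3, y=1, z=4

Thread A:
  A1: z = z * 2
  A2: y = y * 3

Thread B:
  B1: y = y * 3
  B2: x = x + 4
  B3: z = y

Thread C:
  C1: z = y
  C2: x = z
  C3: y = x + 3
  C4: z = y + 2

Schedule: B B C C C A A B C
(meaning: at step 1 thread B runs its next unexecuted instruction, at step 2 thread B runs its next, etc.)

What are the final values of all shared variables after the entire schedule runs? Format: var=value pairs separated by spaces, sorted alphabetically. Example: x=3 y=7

Answer: x=3 y=18 z=20

Derivation:
Step 1: thread B executes B1 (y = y * 3). Shared: x=3 y=3 z=4. PCs: A@0 B@1 C@0
Step 2: thread B executes B2 (x = x + 4). Shared: x=7 y=3 z=4. PCs: A@0 B@2 C@0
Step 3: thread C executes C1 (z = y). Shared: x=7 y=3 z=3. PCs: A@0 B@2 C@1
Step 4: thread C executes C2 (x = z). Shared: x=3 y=3 z=3. PCs: A@0 B@2 C@2
Step 5: thread C executes C3 (y = x + 3). Shared: x=3 y=6 z=3. PCs: A@0 B@2 C@3
Step 6: thread A executes A1 (z = z * 2). Shared: x=3 y=6 z=6. PCs: A@1 B@2 C@3
Step 7: thread A executes A2 (y = y * 3). Shared: x=3 y=18 z=6. PCs: A@2 B@2 C@3
Step 8: thread B executes B3 (z = y). Shared: x=3 y=18 z=18. PCs: A@2 B@3 C@3
Step 9: thread C executes C4 (z = y + 2). Shared: x=3 y=18 z=20. PCs: A@2 B@3 C@4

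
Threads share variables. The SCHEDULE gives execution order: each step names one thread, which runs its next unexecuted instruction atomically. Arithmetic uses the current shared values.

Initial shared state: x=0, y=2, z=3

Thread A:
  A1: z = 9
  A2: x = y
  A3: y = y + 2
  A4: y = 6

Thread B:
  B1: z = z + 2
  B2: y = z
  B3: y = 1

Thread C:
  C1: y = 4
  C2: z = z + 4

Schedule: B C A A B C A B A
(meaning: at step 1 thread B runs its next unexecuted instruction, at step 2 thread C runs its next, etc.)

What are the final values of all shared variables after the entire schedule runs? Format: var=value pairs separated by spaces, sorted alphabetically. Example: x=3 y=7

Answer: x=4 y=6 z=13

Derivation:
Step 1: thread B executes B1 (z = z + 2). Shared: x=0 y=2 z=5. PCs: A@0 B@1 C@0
Step 2: thread C executes C1 (y = 4). Shared: x=0 y=4 z=5. PCs: A@0 B@1 C@1
Step 3: thread A executes A1 (z = 9). Shared: x=0 y=4 z=9. PCs: A@1 B@1 C@1
Step 4: thread A executes A2 (x = y). Shared: x=4 y=4 z=9. PCs: A@2 B@1 C@1
Step 5: thread B executes B2 (y = z). Shared: x=4 y=9 z=9. PCs: A@2 B@2 C@1
Step 6: thread C executes C2 (z = z + 4). Shared: x=4 y=9 z=13. PCs: A@2 B@2 C@2
Step 7: thread A executes A3 (y = y + 2). Shared: x=4 y=11 z=13. PCs: A@3 B@2 C@2
Step 8: thread B executes B3 (y = 1). Shared: x=4 y=1 z=13. PCs: A@3 B@3 C@2
Step 9: thread A executes A4 (y = 6). Shared: x=4 y=6 z=13. PCs: A@4 B@3 C@2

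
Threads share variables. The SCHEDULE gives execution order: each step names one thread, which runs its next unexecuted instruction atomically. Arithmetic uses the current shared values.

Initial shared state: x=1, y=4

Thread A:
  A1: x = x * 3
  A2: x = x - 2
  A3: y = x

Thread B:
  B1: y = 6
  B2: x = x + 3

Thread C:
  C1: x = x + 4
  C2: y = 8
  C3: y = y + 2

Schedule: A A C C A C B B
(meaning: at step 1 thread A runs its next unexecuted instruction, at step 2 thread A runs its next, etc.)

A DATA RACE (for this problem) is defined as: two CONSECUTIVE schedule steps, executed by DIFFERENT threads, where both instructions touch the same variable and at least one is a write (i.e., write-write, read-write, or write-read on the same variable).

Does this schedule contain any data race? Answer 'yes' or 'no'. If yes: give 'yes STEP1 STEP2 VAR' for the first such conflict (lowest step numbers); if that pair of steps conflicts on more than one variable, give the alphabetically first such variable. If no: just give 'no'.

Answer: yes 2 3 x

Derivation:
Steps 1,2: same thread (A). No race.
Steps 2,3: A(x = x - 2) vs C(x = x + 4). RACE on x (W-W).
Steps 3,4: same thread (C). No race.
Steps 4,5: C(y = 8) vs A(y = x). RACE on y (W-W).
Steps 5,6: A(y = x) vs C(y = y + 2). RACE on y (W-W).
Steps 6,7: C(y = y + 2) vs B(y = 6). RACE on y (W-W).
Steps 7,8: same thread (B). No race.
First conflict at steps 2,3.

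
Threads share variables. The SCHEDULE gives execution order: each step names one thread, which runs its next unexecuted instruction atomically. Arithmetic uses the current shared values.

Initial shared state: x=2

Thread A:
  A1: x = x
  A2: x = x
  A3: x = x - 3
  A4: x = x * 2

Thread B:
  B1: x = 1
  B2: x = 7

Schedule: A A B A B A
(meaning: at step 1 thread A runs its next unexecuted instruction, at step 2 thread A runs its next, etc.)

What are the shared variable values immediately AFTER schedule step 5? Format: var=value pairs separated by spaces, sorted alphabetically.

Step 1: thread A executes A1 (x = x). Shared: x=2. PCs: A@1 B@0
Step 2: thread A executes A2 (x = x). Shared: x=2. PCs: A@2 B@0
Step 3: thread B executes B1 (x = 1). Shared: x=1. PCs: A@2 B@1
Step 4: thread A executes A3 (x = x - 3). Shared: x=-2. PCs: A@3 B@1
Step 5: thread B executes B2 (x = 7). Shared: x=7. PCs: A@3 B@2

Answer: x=7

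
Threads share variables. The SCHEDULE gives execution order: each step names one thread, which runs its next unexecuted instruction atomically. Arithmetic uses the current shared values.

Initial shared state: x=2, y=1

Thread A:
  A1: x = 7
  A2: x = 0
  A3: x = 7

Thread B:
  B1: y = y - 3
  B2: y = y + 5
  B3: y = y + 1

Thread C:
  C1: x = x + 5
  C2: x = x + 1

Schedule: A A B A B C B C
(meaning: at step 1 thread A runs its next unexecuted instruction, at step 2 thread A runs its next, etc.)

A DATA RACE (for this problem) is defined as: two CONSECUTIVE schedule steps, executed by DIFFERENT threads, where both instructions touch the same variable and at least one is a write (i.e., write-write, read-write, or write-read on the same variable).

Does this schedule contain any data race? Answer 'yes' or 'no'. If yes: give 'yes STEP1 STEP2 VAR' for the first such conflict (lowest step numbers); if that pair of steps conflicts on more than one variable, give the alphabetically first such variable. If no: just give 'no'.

Steps 1,2: same thread (A). No race.
Steps 2,3: A(r=-,w=x) vs B(r=y,w=y). No conflict.
Steps 3,4: B(r=y,w=y) vs A(r=-,w=x). No conflict.
Steps 4,5: A(r=-,w=x) vs B(r=y,w=y). No conflict.
Steps 5,6: B(r=y,w=y) vs C(r=x,w=x). No conflict.
Steps 6,7: C(r=x,w=x) vs B(r=y,w=y). No conflict.
Steps 7,8: B(r=y,w=y) vs C(r=x,w=x). No conflict.

Answer: no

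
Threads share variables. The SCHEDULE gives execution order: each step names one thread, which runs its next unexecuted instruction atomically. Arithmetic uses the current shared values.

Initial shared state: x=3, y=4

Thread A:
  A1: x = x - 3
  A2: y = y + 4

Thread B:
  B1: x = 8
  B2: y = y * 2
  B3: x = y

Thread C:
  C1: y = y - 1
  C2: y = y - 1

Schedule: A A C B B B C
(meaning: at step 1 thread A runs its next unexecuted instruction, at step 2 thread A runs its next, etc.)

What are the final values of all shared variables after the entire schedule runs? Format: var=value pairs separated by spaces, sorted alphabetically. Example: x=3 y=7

Answer: x=14 y=13

Derivation:
Step 1: thread A executes A1 (x = x - 3). Shared: x=0 y=4. PCs: A@1 B@0 C@0
Step 2: thread A executes A2 (y = y + 4). Shared: x=0 y=8. PCs: A@2 B@0 C@0
Step 3: thread C executes C1 (y = y - 1). Shared: x=0 y=7. PCs: A@2 B@0 C@1
Step 4: thread B executes B1 (x = 8). Shared: x=8 y=7. PCs: A@2 B@1 C@1
Step 5: thread B executes B2 (y = y * 2). Shared: x=8 y=14. PCs: A@2 B@2 C@1
Step 6: thread B executes B3 (x = y). Shared: x=14 y=14. PCs: A@2 B@3 C@1
Step 7: thread C executes C2 (y = y - 1). Shared: x=14 y=13. PCs: A@2 B@3 C@2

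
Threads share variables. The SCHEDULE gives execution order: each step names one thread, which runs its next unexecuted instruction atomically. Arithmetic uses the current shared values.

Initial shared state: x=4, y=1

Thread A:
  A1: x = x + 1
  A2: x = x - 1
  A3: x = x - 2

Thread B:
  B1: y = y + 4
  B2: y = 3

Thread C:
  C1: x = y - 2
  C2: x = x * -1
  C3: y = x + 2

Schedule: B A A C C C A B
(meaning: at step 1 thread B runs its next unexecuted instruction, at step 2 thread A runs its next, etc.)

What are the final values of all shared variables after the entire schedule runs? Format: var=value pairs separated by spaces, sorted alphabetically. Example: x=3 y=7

Step 1: thread B executes B1 (y = y + 4). Shared: x=4 y=5. PCs: A@0 B@1 C@0
Step 2: thread A executes A1 (x = x + 1). Shared: x=5 y=5. PCs: A@1 B@1 C@0
Step 3: thread A executes A2 (x = x - 1). Shared: x=4 y=5. PCs: A@2 B@1 C@0
Step 4: thread C executes C1 (x = y - 2). Shared: x=3 y=5. PCs: A@2 B@1 C@1
Step 5: thread C executes C2 (x = x * -1). Shared: x=-3 y=5. PCs: A@2 B@1 C@2
Step 6: thread C executes C3 (y = x + 2). Shared: x=-3 y=-1. PCs: A@2 B@1 C@3
Step 7: thread A executes A3 (x = x - 2). Shared: x=-5 y=-1. PCs: A@3 B@1 C@3
Step 8: thread B executes B2 (y = 3). Shared: x=-5 y=3. PCs: A@3 B@2 C@3

Answer: x=-5 y=3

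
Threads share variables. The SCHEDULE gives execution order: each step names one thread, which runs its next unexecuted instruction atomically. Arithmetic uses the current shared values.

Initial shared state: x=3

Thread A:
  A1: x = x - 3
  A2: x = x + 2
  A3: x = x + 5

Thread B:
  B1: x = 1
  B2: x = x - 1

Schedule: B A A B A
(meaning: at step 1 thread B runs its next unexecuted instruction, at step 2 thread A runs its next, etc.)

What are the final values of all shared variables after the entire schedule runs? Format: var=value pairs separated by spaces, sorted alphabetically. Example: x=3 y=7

Step 1: thread B executes B1 (x = 1). Shared: x=1. PCs: A@0 B@1
Step 2: thread A executes A1 (x = x - 3). Shared: x=-2. PCs: A@1 B@1
Step 3: thread A executes A2 (x = x + 2). Shared: x=0. PCs: A@2 B@1
Step 4: thread B executes B2 (x = x - 1). Shared: x=-1. PCs: A@2 B@2
Step 5: thread A executes A3 (x = x + 5). Shared: x=4. PCs: A@3 B@2

Answer: x=4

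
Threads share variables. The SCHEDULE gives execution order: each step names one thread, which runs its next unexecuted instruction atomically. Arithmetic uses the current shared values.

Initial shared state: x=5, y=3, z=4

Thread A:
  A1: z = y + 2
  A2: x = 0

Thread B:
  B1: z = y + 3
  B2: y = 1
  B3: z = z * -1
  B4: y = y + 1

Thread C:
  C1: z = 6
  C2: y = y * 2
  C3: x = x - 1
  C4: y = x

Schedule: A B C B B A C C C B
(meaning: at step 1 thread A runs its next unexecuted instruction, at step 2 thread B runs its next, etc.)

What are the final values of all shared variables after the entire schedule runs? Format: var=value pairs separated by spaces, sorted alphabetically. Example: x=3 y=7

Answer: x=-1 y=0 z=-6

Derivation:
Step 1: thread A executes A1 (z = y + 2). Shared: x=5 y=3 z=5. PCs: A@1 B@0 C@0
Step 2: thread B executes B1 (z = y + 3). Shared: x=5 y=3 z=6. PCs: A@1 B@1 C@0
Step 3: thread C executes C1 (z = 6). Shared: x=5 y=3 z=6. PCs: A@1 B@1 C@1
Step 4: thread B executes B2 (y = 1). Shared: x=5 y=1 z=6. PCs: A@1 B@2 C@1
Step 5: thread B executes B3 (z = z * -1). Shared: x=5 y=1 z=-6. PCs: A@1 B@3 C@1
Step 6: thread A executes A2 (x = 0). Shared: x=0 y=1 z=-6. PCs: A@2 B@3 C@1
Step 7: thread C executes C2 (y = y * 2). Shared: x=0 y=2 z=-6. PCs: A@2 B@3 C@2
Step 8: thread C executes C3 (x = x - 1). Shared: x=-1 y=2 z=-6. PCs: A@2 B@3 C@3
Step 9: thread C executes C4 (y = x). Shared: x=-1 y=-1 z=-6. PCs: A@2 B@3 C@4
Step 10: thread B executes B4 (y = y + 1). Shared: x=-1 y=0 z=-6. PCs: A@2 B@4 C@4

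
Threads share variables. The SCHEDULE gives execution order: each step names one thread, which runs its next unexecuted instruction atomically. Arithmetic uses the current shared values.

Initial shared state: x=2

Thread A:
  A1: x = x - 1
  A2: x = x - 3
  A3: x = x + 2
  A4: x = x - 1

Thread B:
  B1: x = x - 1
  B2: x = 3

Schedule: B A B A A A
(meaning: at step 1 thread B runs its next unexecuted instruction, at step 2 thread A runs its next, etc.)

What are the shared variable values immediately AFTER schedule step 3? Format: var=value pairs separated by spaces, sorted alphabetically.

Step 1: thread B executes B1 (x = x - 1). Shared: x=1. PCs: A@0 B@1
Step 2: thread A executes A1 (x = x - 1). Shared: x=0. PCs: A@1 B@1
Step 3: thread B executes B2 (x = 3). Shared: x=3. PCs: A@1 B@2

Answer: x=3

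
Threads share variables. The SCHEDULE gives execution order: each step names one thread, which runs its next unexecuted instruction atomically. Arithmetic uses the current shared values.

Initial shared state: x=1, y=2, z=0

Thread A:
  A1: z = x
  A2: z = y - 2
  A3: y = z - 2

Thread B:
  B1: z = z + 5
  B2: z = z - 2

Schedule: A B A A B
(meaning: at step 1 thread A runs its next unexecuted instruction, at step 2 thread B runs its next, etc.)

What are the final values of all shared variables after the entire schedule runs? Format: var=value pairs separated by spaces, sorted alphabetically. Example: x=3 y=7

Answer: x=1 y=-2 z=-2

Derivation:
Step 1: thread A executes A1 (z = x). Shared: x=1 y=2 z=1. PCs: A@1 B@0
Step 2: thread B executes B1 (z = z + 5). Shared: x=1 y=2 z=6. PCs: A@1 B@1
Step 3: thread A executes A2 (z = y - 2). Shared: x=1 y=2 z=0. PCs: A@2 B@1
Step 4: thread A executes A3 (y = z - 2). Shared: x=1 y=-2 z=0. PCs: A@3 B@1
Step 5: thread B executes B2 (z = z - 2). Shared: x=1 y=-2 z=-2. PCs: A@3 B@2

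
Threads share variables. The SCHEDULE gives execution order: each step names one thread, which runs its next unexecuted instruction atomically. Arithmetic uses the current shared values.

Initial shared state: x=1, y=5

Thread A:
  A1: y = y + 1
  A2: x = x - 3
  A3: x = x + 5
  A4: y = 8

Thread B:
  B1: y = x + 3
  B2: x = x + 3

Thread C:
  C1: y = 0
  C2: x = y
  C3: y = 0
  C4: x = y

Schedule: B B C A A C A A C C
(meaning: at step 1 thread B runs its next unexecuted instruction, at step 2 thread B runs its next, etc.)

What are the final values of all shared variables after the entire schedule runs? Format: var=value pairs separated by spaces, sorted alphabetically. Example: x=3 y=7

Answer: x=0 y=0

Derivation:
Step 1: thread B executes B1 (y = x + 3). Shared: x=1 y=4. PCs: A@0 B@1 C@0
Step 2: thread B executes B2 (x = x + 3). Shared: x=4 y=4. PCs: A@0 B@2 C@0
Step 3: thread C executes C1 (y = 0). Shared: x=4 y=0. PCs: A@0 B@2 C@1
Step 4: thread A executes A1 (y = y + 1). Shared: x=4 y=1. PCs: A@1 B@2 C@1
Step 5: thread A executes A2 (x = x - 3). Shared: x=1 y=1. PCs: A@2 B@2 C@1
Step 6: thread C executes C2 (x = y). Shared: x=1 y=1. PCs: A@2 B@2 C@2
Step 7: thread A executes A3 (x = x + 5). Shared: x=6 y=1. PCs: A@3 B@2 C@2
Step 8: thread A executes A4 (y = 8). Shared: x=6 y=8. PCs: A@4 B@2 C@2
Step 9: thread C executes C3 (y = 0). Shared: x=6 y=0. PCs: A@4 B@2 C@3
Step 10: thread C executes C4 (x = y). Shared: x=0 y=0. PCs: A@4 B@2 C@4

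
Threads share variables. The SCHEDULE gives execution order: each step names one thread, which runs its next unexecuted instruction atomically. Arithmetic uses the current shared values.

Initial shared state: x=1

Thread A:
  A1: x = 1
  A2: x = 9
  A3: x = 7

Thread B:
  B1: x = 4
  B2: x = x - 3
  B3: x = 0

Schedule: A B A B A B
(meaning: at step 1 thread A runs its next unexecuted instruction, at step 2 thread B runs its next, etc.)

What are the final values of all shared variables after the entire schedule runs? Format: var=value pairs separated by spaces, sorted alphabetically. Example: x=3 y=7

Step 1: thread A executes A1 (x = 1). Shared: x=1. PCs: A@1 B@0
Step 2: thread B executes B1 (x = 4). Shared: x=4. PCs: A@1 B@1
Step 3: thread A executes A2 (x = 9). Shared: x=9. PCs: A@2 B@1
Step 4: thread B executes B2 (x = x - 3). Shared: x=6. PCs: A@2 B@2
Step 5: thread A executes A3 (x = 7). Shared: x=7. PCs: A@3 B@2
Step 6: thread B executes B3 (x = 0). Shared: x=0. PCs: A@3 B@3

Answer: x=0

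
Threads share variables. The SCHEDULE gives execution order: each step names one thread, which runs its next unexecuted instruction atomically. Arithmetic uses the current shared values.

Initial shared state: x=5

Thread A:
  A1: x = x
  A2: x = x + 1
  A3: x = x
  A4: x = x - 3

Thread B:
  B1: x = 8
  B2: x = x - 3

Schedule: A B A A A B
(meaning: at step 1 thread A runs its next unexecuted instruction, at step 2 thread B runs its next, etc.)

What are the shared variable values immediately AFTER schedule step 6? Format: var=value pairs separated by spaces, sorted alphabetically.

Answer: x=3

Derivation:
Step 1: thread A executes A1 (x = x). Shared: x=5. PCs: A@1 B@0
Step 2: thread B executes B1 (x = 8). Shared: x=8. PCs: A@1 B@1
Step 3: thread A executes A2 (x = x + 1). Shared: x=9. PCs: A@2 B@1
Step 4: thread A executes A3 (x = x). Shared: x=9. PCs: A@3 B@1
Step 5: thread A executes A4 (x = x - 3). Shared: x=6. PCs: A@4 B@1
Step 6: thread B executes B2 (x = x - 3). Shared: x=3. PCs: A@4 B@2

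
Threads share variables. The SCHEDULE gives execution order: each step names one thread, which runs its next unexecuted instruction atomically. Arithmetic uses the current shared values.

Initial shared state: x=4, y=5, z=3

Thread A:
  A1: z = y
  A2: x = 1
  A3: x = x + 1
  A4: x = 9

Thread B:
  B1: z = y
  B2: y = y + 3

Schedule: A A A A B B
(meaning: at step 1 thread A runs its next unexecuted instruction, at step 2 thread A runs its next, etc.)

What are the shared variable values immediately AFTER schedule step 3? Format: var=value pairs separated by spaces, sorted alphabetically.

Answer: x=2 y=5 z=5

Derivation:
Step 1: thread A executes A1 (z = y). Shared: x=4 y=5 z=5. PCs: A@1 B@0
Step 2: thread A executes A2 (x = 1). Shared: x=1 y=5 z=5. PCs: A@2 B@0
Step 3: thread A executes A3 (x = x + 1). Shared: x=2 y=5 z=5. PCs: A@3 B@0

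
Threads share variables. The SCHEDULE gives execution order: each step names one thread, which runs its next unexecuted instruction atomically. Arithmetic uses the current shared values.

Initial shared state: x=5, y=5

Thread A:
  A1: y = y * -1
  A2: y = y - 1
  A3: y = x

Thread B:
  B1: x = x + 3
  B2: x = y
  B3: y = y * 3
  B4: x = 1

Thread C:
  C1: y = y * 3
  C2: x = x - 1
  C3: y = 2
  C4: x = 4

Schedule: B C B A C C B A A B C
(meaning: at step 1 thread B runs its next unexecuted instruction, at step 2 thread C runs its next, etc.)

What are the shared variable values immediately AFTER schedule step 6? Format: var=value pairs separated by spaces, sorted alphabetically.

Step 1: thread B executes B1 (x = x + 3). Shared: x=8 y=5. PCs: A@0 B@1 C@0
Step 2: thread C executes C1 (y = y * 3). Shared: x=8 y=15. PCs: A@0 B@1 C@1
Step 3: thread B executes B2 (x = y). Shared: x=15 y=15. PCs: A@0 B@2 C@1
Step 4: thread A executes A1 (y = y * -1). Shared: x=15 y=-15. PCs: A@1 B@2 C@1
Step 5: thread C executes C2 (x = x - 1). Shared: x=14 y=-15. PCs: A@1 B@2 C@2
Step 6: thread C executes C3 (y = 2). Shared: x=14 y=2. PCs: A@1 B@2 C@3

Answer: x=14 y=2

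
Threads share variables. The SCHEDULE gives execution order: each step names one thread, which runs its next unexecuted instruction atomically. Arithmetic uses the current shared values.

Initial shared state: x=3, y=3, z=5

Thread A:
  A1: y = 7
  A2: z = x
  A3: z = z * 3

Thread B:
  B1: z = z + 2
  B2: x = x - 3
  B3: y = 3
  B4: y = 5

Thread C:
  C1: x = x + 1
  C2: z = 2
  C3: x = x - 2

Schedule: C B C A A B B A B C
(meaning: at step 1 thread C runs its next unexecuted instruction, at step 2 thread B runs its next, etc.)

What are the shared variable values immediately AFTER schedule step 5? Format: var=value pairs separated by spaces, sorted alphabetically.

Answer: x=4 y=7 z=4

Derivation:
Step 1: thread C executes C1 (x = x + 1). Shared: x=4 y=3 z=5. PCs: A@0 B@0 C@1
Step 2: thread B executes B1 (z = z + 2). Shared: x=4 y=3 z=7. PCs: A@0 B@1 C@1
Step 3: thread C executes C2 (z = 2). Shared: x=4 y=3 z=2. PCs: A@0 B@1 C@2
Step 4: thread A executes A1 (y = 7). Shared: x=4 y=7 z=2. PCs: A@1 B@1 C@2
Step 5: thread A executes A2 (z = x). Shared: x=4 y=7 z=4. PCs: A@2 B@1 C@2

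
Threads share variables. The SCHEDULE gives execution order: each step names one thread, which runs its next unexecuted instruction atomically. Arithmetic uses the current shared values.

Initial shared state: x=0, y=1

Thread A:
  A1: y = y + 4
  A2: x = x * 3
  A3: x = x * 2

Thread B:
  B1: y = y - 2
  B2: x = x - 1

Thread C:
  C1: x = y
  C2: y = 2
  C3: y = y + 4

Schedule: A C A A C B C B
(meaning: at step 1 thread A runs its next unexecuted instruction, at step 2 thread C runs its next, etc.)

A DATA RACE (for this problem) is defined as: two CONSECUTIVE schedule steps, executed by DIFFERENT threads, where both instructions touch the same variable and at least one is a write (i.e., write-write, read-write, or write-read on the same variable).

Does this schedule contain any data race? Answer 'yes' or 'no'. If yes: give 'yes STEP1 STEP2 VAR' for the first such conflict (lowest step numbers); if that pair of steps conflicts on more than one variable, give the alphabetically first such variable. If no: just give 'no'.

Steps 1,2: A(y = y + 4) vs C(x = y). RACE on y (W-R).
Steps 2,3: C(x = y) vs A(x = x * 3). RACE on x (W-W).
Steps 3,4: same thread (A). No race.
Steps 4,5: A(r=x,w=x) vs C(r=-,w=y). No conflict.
Steps 5,6: C(y = 2) vs B(y = y - 2). RACE on y (W-W).
Steps 6,7: B(y = y - 2) vs C(y = y + 4). RACE on y (W-W).
Steps 7,8: C(r=y,w=y) vs B(r=x,w=x). No conflict.
First conflict at steps 1,2.

Answer: yes 1 2 y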